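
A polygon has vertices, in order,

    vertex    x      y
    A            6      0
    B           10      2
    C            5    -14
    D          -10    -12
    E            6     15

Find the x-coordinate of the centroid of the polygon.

Apply Gauss's area formula. First the cross-terms c_i = x_i·y_{i+1} − x_{i+1}·y_i:
  12, -150, -200, -78, -90  ⇒  2A = -506, A = -253.
Then Σ (x_i + x_{i+1})·c_i = -1826, so x̄ = -1826 / (6·(-253)) = 83/69.

83/69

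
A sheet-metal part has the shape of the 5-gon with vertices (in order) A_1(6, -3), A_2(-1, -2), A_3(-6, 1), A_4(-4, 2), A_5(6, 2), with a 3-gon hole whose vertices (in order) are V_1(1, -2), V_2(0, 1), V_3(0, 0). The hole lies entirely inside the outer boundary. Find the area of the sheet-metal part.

42.5

Outer boundary:
Apply the shoelace formula: 2A = Σ (x_i·y_{i+1} − x_{i+1}·y_i), indices taken mod 5.
A_1→A_2: (6)(-2) − (-1)(-3) = -15
A_2→A_3: (-1)(1) − (-6)(-2) = -13
A_3→A_4: (-6)(2) − (-4)(1) = -8
A_4→A_5: (-4)(2) − (6)(2) = -20
A_5→A_1: (6)(-3) − (6)(2) = -30
Σ = -86
Area = |Σ|/2 = 43.
Hole:
Apply the shoelace formula: 2A = Σ (x_i·y_{i+1} − x_{i+1}·y_i), indices taken mod 3.
Σ = (1) + (0) + (0) = 1
Area = |Σ|/2 = 0.5.
Net area = 43 − 0.5 = 42.5.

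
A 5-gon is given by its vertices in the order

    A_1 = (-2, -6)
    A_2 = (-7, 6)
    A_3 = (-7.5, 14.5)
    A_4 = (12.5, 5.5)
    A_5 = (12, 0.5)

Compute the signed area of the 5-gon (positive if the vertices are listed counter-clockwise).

Σ = (-54) + (-56.5) + (-222.5) + (-59.75) + (-71) = -463.75
Signed area = Σ/2 = -231.875 (negative ⇒ clockwise traversal).

-231.875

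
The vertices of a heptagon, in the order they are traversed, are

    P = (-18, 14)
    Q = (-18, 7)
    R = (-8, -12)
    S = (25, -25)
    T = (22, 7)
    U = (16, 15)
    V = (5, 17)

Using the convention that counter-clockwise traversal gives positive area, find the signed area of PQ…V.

1207

Apply Gauss's area formula: 2A = Σ (x_i·y_{i+1} − x_{i+1}·y_i), indices taken mod 7.
Σ = (126) + (272) + (500) + (725) + (218) + (197) + (376) = 2414
Signed area = Σ/2 = 1207 (positive ⇒ counter-clockwise traversal).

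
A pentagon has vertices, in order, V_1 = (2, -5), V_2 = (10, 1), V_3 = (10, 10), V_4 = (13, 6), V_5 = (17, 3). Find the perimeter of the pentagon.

46

|V_1V_2| = √((8)² + (6)²) = √100 = 10
|V_2V_3| = √((0)² + (9)²) = √81 = 9
|V_3V_4| = √((3)² + (-4)²) = √25 = 5
|V_4V_5| = √((4)² + (-3)²) = √25 = 5
|V_5V_1| = √((-15)² + (-8)²) = √289 = 17
Perimeter = 10 + 9 + 5 + 5 + 17 = 46.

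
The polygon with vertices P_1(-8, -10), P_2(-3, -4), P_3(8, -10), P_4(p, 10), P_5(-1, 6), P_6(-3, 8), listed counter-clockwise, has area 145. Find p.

2

The doubled signed area Σ (x_i y_{i+1} − x_{i+1} y_i) is linear in p.
With p=0 it equals 258; the coefficient of p is 16 (from the two edges through P_4).
So 16·p + 258 = 2·145 = 290 ⇒ p = 2.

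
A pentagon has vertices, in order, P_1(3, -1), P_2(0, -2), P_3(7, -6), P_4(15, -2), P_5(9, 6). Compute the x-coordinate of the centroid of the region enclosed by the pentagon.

268/33

Apply the shoelace (surveyor's) formula. First the cross-terms c_i = x_i·y_{i+1} − x_{i+1}·y_i:
  -6, 14, 76, 108, -27  ⇒  2A = 165, A = 82.5.
Then Σ (x_i + x_{i+1})·c_i = 4020, so x̄ = 4020 / (6·82.5) = 268/33.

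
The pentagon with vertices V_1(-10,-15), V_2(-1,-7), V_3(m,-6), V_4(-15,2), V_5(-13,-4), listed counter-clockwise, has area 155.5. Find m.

Write out the shoelace sum; only the two edges meeting at V_3 involve m:
2·Area = [((-1)·(-6) − m·(-7)) + (m·2 − (-15)·(-6))] + 296
       = 9·m + 212 = 311
⇒ m = 11.

11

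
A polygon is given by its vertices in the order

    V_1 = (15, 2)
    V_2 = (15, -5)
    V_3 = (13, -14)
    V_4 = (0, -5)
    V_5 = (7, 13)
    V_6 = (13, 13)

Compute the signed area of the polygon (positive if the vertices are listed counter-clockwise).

-263.5

Apply the surveyor's formula: 2A = Σ (x_i·y_{i+1} − x_{i+1}·y_i), indices taken mod 6.
Cross-terms: -105, -145, -65, 35, -78, -169  ⇒  Σ = -527
Signed area = Σ/2 = -263.5 (negative ⇒ clockwise traversal).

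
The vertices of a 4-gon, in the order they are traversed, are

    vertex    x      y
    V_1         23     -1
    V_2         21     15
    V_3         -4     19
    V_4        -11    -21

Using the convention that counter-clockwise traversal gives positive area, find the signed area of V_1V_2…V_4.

Σ = (366) + (459) + (293) + (494) = 1612
Signed area = Σ/2 = 806 (positive ⇒ counter-clockwise traversal).

806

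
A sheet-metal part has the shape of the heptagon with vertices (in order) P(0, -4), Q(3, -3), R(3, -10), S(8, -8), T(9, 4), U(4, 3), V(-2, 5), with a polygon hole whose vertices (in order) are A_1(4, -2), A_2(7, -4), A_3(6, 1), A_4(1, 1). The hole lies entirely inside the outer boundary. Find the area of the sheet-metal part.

84

Outer boundary:
Σ = (12) + (-21) + (56) + (104) + (11) + (26) + (8) = 196
Area = |Σ|/2 = 98.
Hole:
A_1→A_2: (4)(-4) − (7)(-2) = -2
A_2→A_3: (7)(1) − (6)(-4) = 31
A_3→A_4: (6)(1) − (1)(1) = 5
A_4→A_1: (1)(-2) − (4)(1) = -6
Σ = 28
Area = |Σ|/2 = 14.
Net area = 98 − 14 = 84.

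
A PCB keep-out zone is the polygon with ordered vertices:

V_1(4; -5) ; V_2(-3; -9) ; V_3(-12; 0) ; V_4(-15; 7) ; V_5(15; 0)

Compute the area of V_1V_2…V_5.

Cross-terms: -51, -108, -84, -105, -75  ⇒  Σ = -423
Area = |Σ|/2 = 211.5.

211.5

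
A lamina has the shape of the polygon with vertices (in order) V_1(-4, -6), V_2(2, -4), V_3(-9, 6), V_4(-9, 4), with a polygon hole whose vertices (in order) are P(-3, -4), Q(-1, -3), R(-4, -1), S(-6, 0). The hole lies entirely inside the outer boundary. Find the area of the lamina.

40

Outer boundary:
V_1→V_2: (-4)(-4) − (2)(-6) = 28
V_2→V_3: (2)(6) − (-9)(-4) = -24
V_3→V_4: (-9)(4) − (-9)(6) = 18
V_4→V_1: (-9)(-6) − (-4)(4) = 70
Σ = 92
Area = |Σ|/2 = 46.
Hole:
Apply the shoelace formula: 2A = Σ (x_i·y_{i+1} − x_{i+1}·y_i), indices taken mod 4.
Cross-terms: 5, -11, -6, 24  ⇒  Σ = 12
Area = |Σ|/2 = 6.
Net area = 46 − 6 = 40.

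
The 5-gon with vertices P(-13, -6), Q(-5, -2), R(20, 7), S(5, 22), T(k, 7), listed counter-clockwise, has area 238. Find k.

Write out the shoelace sum; only the two edges meeting at T involve k:
2·Area = [(5·7 − k·22) + (k·(-6) − (-13)·7)] + 406
       = -28·k + 532 = 476
⇒ k = 2.

2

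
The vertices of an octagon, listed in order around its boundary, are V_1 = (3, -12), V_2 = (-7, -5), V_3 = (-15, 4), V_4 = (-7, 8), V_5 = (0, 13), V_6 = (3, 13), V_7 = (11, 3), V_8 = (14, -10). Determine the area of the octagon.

Apply the shoelace (surveyor's) formula: 2A = Σ (x_i·y_{i+1} − x_{i+1}·y_i), indices taken mod 8.
Σ = (-99) + (-103) + (-92) + (-91) + (-39) + (-134) + (-152) + (-138) = -848
Area = |Σ|/2 = 424.

424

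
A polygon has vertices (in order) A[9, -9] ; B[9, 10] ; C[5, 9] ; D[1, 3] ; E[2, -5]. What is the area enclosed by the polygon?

112

Apply the shoelace formula: 2A = Σ (x_i·y_{i+1} − x_{i+1}·y_i), indices taken mod 5.
A→B: (9)(10) − (9)(-9) = 171
B→C: (9)(9) − (5)(10) = 31
C→D: (5)(3) − (1)(9) = 6
D→E: (1)(-5) − (2)(3) = -11
E→A: (2)(-9) − (9)(-5) = 27
Σ = 224
Area = |Σ|/2 = 112.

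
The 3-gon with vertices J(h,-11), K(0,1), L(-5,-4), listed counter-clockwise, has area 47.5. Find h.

The doubled signed area Σ (x_i y_{i+1} − x_{i+1} y_i) is linear in h.
With h=0 it equals 60; the coefficient of h is 5 (from the two edges through J).
So 5·h + 60 = 2·47.5 = 95 ⇒ h = 7.

7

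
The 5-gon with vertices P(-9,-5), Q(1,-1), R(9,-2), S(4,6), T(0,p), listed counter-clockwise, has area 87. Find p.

The doubled signed area Σ (x_i y_{i+1} − x_{i+1} y_i) is linear in p.
With p=0 it equals 83; the coefficient of p is 13 (from the two edges through T).
So 13·p + 83 = 2·87 = 174 ⇒ p = 7.

7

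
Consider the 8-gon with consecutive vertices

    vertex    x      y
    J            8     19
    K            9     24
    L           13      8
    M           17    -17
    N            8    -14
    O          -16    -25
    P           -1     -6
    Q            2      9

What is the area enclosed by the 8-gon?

531

Apply the surveyor's formula: 2A = Σ (x_i·y_{i+1} − x_{i+1}·y_i), indices taken mod 8.
Σ = (21) + (-240) + (-357) + (-102) + (-424) + (71) + (3) + (-34) = -1062
Area = |Σ|/2 = 531.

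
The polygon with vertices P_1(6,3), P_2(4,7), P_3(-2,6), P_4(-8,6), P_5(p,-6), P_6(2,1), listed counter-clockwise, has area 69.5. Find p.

The doubled signed area Σ (x_i y_{i+1} − x_{i+1} y_i) is linear in p.
With p=0 it equals 164; the coefficient of p is -5 (from the two edges through P_5).
So -5·p + 164 = 2·69.5 = 139 ⇒ p = 5.

5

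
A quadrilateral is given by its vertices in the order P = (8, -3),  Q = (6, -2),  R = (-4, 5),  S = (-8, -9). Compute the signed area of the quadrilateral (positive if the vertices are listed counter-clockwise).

P→Q: (8)(-2) − (6)(-3) = 2
Q→R: (6)(5) − (-4)(-2) = 22
R→S: (-4)(-9) − (-8)(5) = 76
S→P: (-8)(-3) − (8)(-9) = 96
Σ = 196
Signed area = Σ/2 = 98 (positive ⇒ counter-clockwise traversal).

98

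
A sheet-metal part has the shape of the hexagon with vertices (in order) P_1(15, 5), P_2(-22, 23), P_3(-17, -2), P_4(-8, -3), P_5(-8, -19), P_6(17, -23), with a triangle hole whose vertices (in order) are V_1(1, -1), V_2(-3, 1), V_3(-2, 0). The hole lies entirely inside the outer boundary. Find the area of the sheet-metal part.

994

Outer boundary:
Apply the shoelace (surveyor's) formula: 2A = Σ (x_i·y_{i+1} − x_{i+1}·y_i), indices taken mod 6.
Cross-terms: 455, 435, 35, 128, 507, 430  ⇒  Σ = 1990
Area = |Σ|/2 = 995.
Hole:
Apply the shoelace formula: 2A = Σ (x_i·y_{i+1} − x_{i+1}·y_i), indices taken mod 3.
Cross-terms: -2, 2, 2  ⇒  Σ = 2
Area = |Σ|/2 = 1.
Net area = 995 − 1 = 994.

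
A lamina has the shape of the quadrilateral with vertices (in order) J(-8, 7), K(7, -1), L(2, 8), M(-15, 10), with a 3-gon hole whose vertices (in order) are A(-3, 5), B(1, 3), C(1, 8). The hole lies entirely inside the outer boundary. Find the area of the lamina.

Outer boundary:
Apply the shoelace (surveyor's) formula: 2A = Σ (x_i·y_{i+1} − x_{i+1}·y_i), indices taken mod 4.
Σ = (-41) + (58) + (140) + (-25) = 132
Area = |Σ|/2 = 66.
Hole:
Σ = (-14) + (5) + (29) = 20
Area = |Σ|/2 = 10.
Net area = 66 − 10 = 56.

56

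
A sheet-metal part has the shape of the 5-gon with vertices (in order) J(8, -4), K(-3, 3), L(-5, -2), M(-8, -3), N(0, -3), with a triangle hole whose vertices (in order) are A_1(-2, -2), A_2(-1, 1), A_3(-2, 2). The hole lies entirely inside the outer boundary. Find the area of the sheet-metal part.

Outer boundary:
Apply the shoelace (surveyor's) formula: 2A = Σ (x_i·y_{i+1} − x_{i+1}·y_i), indices taken mod 5.
Σ = (12) + (21) + (-1) + (24) + (24) = 80
Area = |Σ|/2 = 40.
Hole:
Cross-terms: -4, 0, 8  ⇒  Σ = 4
Area = |Σ|/2 = 2.
Net area = 40 − 2 = 38.

38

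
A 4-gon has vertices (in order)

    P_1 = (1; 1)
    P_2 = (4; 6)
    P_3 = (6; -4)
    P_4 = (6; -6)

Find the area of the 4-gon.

25

Apply the surveyor's formula: 2A = Σ (x_i·y_{i+1} − x_{i+1}·y_i), indices taken mod 4.
Cross-terms: 2, -52, -12, 12  ⇒  Σ = -50
Area = |Σ|/2 = 25.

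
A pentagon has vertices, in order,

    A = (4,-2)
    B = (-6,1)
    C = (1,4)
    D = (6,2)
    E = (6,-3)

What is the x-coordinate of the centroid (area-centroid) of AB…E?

373/255

Apply the shoelace formula. First the cross-terms c_i = x_i·y_{i+1} − x_{i+1}·y_i:
  -8, -25, -22, -30, 0  ⇒  2A = -85, A = -42.5.
Then Σ (x_i + x_{i+1})·c_i = -373, so x̄ = -373 / (6·(-42.5)) = 373/255.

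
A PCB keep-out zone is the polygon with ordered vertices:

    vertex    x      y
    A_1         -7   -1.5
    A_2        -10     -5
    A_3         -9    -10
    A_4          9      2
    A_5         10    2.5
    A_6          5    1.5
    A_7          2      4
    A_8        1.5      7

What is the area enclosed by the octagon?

111.875

Apply the shoelace (surveyor's) formula: 2A = Σ (x_i·y_{i+1} − x_{i+1}·y_i), indices taken mod 8.
Σ = (20) + (55) + (72) + (2.5) + (2.5) + (17) + (8) + (46.75) = 223.75
Area = |Σ|/2 = 111.875.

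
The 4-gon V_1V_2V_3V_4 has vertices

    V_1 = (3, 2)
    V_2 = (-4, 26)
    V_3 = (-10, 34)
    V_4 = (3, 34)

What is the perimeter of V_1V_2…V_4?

|V_1V_2| = √((-7)² + (24)²) = √625 = 25
|V_2V_3| = √((-6)² + (8)²) = √100 = 10
|V_3V_4| = √((13)² + (0)²) = √169 = 13
|V_4V_1| = √((0)² + (-32)²) = √1024 = 32
Perimeter = 25 + 10 + 13 + 32 = 80.

80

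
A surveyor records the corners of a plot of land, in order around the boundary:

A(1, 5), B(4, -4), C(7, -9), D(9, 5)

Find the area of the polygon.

Apply the surveyor's formula: 2A = Σ (x_i·y_{i+1} − x_{i+1}·y_i), indices taken mod 4.
Σ = (-24) + (-8) + (116) + (40) = 124
Area = |Σ|/2 = 62.

62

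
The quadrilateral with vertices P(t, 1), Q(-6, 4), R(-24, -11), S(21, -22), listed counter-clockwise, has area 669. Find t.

The doubled signed area Σ (x_i y_{i+1} − x_{i+1} y_i) is linear in t.
With t=0 it equals 948; the coefficient of t is 26 (from the two edges through P).
So 26·t + 948 = 2·669 = 1338 ⇒ t = 15.

15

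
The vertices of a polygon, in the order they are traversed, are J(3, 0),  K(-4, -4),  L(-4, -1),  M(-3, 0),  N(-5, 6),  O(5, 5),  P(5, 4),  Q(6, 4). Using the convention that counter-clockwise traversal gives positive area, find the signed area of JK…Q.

Apply Gauss's area formula: 2A = Σ (x_i·y_{i+1} − x_{i+1}·y_i), indices taken mod 8.
Σ = (-12) + (-12) + (-3) + (-18) + (-55) + (-5) + (-4) + (-12) = -121
Signed area = Σ/2 = -60.5 (negative ⇒ clockwise traversal).

-60.5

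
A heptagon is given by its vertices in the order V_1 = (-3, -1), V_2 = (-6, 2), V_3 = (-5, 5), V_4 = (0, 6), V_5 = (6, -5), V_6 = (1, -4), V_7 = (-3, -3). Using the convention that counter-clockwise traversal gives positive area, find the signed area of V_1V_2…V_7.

-69

Apply the shoelace (surveyor's) formula: 2A = Σ (x_i·y_{i+1} − x_{i+1}·y_i), indices taken mod 7.
Σ = (-12) + (-20) + (-30) + (-36) + (-19) + (-15) + (-6) = -138
Signed area = Σ/2 = -69 (negative ⇒ clockwise traversal).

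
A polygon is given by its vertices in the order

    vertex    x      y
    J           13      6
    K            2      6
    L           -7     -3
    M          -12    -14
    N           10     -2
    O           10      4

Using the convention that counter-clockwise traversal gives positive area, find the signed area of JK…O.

Apply the shoelace (surveyor's) formula: 2A = Σ (x_i·y_{i+1} − x_{i+1}·y_i), indices taken mod 6.
Σ = (66) + (36) + (62) + (164) + (60) + (8) = 396
Signed area = Σ/2 = 198 (positive ⇒ counter-clockwise traversal).

198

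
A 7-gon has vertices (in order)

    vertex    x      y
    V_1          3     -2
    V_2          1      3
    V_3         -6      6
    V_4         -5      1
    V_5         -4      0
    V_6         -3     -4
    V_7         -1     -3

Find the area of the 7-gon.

Apply the shoelace formula: 2A = Σ (x_i·y_{i+1} − x_{i+1}·y_i), indices taken mod 7.
Σ = (11) + (24) + (24) + (4) + (16) + (5) + (11) = 95
Area = |Σ|/2 = 47.5.

47.5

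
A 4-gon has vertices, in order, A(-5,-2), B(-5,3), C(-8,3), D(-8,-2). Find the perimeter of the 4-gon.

|AB| = √((0)² + (5)²) = √25 = 5
|BC| = √((-3)² + (0)²) = √9 = 3
|CD| = √((0)² + (-5)²) = √25 = 5
|DA| = √((3)² + (0)²) = √9 = 3
Perimeter = 5 + 3 + 5 + 3 = 16.

16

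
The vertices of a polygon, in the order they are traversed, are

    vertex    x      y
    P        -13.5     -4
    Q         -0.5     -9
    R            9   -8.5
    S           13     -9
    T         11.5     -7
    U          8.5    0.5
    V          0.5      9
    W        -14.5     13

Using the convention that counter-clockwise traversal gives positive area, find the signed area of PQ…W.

379.375

Apply the shoelace (surveyor's) formula: 2A = Σ (x_i·y_{i+1} − x_{i+1}·y_i), indices taken mod 8.
P→Q: (-13.5)(-9) − (-0.5)(-4) = 119.5
Q→R: (-0.5)(-8.5) − (9)(-9) = 85.25
R→S: (9)(-9) − (13)(-8.5) = 29.5
S→T: (13)(-7) − (11.5)(-9) = 12.5
T→U: (11.5)(0.5) − (8.5)(-7) = 65.25
U→V: (8.5)(9) − (0.5)(0.5) = 76.25
V→W: (0.5)(13) − (-14.5)(9) = 137
W→P: (-14.5)(-4) − (-13.5)(13) = 233.5
Σ = 758.75
Signed area = Σ/2 = 379.375 (positive ⇒ counter-clockwise traversal).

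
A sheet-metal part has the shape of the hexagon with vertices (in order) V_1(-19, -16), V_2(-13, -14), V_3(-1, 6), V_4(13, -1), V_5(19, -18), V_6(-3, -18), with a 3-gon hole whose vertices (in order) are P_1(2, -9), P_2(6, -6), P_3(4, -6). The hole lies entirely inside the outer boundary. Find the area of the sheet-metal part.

505

Outer boundary:
V_1→V_2: (-19)(-14) − (-13)(-16) = 58
V_2→V_3: (-13)(6) − (-1)(-14) = -92
V_3→V_4: (-1)(-1) − (13)(6) = -77
V_4→V_5: (13)(-18) − (19)(-1) = -215
V_5→V_6: (19)(-18) − (-3)(-18) = -396
V_6→V_1: (-3)(-16) − (-19)(-18) = -294
Σ = -1016
Area = |Σ|/2 = 508.
Hole:
Apply the shoelace (surveyor's) formula: 2A = Σ (x_i·y_{i+1} − x_{i+1}·y_i), indices taken mod 3.
Cross-terms: 42, -12, -24  ⇒  Σ = 6
Area = |Σ|/2 = 3.
Net area = 508 − 3 = 505.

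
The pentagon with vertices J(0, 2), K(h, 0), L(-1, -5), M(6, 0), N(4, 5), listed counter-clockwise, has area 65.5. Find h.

Write out the shoelace sum; only the two edges meeting at K involve h:
2·Area = [(0·0 − h·2) + (h·(-5) − (-1)·0)] + 68
       = -7·h + 68 = 131
⇒ h = -9.

-9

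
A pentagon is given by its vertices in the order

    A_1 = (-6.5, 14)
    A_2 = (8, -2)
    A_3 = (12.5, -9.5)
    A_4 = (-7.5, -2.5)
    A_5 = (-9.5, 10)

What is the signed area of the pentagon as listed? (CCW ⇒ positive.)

Apply the shoelace formula: 2A = Σ (x_i·y_{i+1} − x_{i+1}·y_i), indices taken mod 5.
Σ = (-99) + (-51) + (-102.5) + (-98.75) + (-68) = -419.25
Signed area = Σ/2 = -209.625 (negative ⇒ clockwise traversal).

-209.625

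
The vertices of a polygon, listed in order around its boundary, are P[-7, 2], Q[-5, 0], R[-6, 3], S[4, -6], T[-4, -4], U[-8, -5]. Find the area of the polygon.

42

Σ = (10) + (-15) + (24) + (-40) + (-12) + (-51) = -84
Area = |Σ|/2 = 42.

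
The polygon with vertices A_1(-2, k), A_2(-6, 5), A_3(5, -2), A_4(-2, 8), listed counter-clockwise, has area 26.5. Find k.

The doubled signed area Σ (x_i y_{i+1} − x_{i+1} y_i) is linear in k.
With k=0 it equals 29; the coefficient of k is 4 (from the two edges through A_1).
So 4·k + 29 = 2·26.5 = 53 ⇒ k = 6.

6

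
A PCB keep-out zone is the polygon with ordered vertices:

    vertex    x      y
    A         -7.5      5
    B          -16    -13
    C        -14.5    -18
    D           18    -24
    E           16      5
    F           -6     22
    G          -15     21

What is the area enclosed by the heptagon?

Apply Gauss's area formula: 2A = Σ (x_i·y_{i+1} − x_{i+1}·y_i), indices taken mod 7.
Σ = (177.5) + (99.5) + (672) + (474) + (382) + (204) + (82.5) = 2091.5
Area = |Σ|/2 = 1045.75.

1045.75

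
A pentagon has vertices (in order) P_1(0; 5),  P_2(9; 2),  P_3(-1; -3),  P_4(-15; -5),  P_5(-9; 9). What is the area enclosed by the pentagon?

Apply the surveyor's formula: 2A = Σ (x_i·y_{i+1} − x_{i+1}·y_i), indices taken mod 5.
Σ = (-45) + (-25) + (-40) + (-180) + (-45) = -335
Area = |Σ|/2 = 167.5.

167.5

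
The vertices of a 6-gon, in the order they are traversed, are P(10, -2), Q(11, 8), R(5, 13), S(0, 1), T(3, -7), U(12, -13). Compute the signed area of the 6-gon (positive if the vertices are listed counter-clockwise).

179

Σ = (102) + (103) + (5) + (-3) + (45) + (106) = 358
Signed area = Σ/2 = 179 (positive ⇒ counter-clockwise traversal).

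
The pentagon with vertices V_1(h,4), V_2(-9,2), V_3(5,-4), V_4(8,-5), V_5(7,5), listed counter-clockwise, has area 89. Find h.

-2

The doubled signed area Σ (x_i y_{i+1} − x_{i+1} y_i) is linear in h.
With h=0 it equals 172; the coefficient of h is -3 (from the two edges through V_1).
So -3·h + 172 = 2·89 = 178 ⇒ h = -2.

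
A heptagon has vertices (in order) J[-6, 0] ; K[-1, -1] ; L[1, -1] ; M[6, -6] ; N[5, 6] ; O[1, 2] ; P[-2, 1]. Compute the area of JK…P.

44.5

Σ = (6) + (2) + (0) + (66) + (4) + (5) + (6) = 89
Area = |Σ|/2 = 44.5.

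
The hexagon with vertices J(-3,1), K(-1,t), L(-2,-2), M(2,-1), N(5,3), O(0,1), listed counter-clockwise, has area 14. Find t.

The doubled signed area Σ (x_i y_{i+1} − x_{i+1} y_i) is linear in t.
With t=0 it equals 28; the coefficient of t is -1 (from the two edges through K).
So -1·t + 28 = 2·14 = 28 ⇒ t = 0.

0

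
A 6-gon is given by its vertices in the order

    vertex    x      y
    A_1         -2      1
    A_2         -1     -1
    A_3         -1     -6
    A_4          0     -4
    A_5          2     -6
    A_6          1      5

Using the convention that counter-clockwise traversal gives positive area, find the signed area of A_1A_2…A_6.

Cross-terms: 3, 5, 4, 8, 16, 11  ⇒  Σ = 47
Signed area = Σ/2 = 23.5 (positive ⇒ counter-clockwise traversal).

23.5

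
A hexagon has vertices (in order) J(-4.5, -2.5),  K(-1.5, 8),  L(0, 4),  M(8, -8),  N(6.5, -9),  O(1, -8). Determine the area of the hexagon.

89.625

Apply the shoelace formula: 2A = Σ (x_i·y_{i+1} − x_{i+1}·y_i), indices taken mod 6.
J→K: (-4.5)(8) − (-1.5)(-2.5) = -39.75
K→L: (-1.5)(4) − (0)(8) = -6
L→M: (0)(-8) − (8)(4) = -32
M→N: (8)(-9) − (6.5)(-8) = -20
N→O: (6.5)(-8) − (1)(-9) = -43
O→J: (1)(-2.5) − (-4.5)(-8) = -38.5
Σ = -179.25
Area = |Σ|/2 = 89.625.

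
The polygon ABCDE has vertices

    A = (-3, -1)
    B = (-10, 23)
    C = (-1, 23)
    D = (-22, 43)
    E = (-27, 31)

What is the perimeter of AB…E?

|AB| = √((-7)² + (24)²) = √625 = 25
|BC| = √((9)² + (0)²) = √81 = 9
|CD| = √((-21)² + (20)²) = √841 = 29
|DE| = √((-5)² + (-12)²) = √169 = 13
|EA| = √((24)² + (-32)²) = √1600 = 40
Perimeter = 25 + 9 + 29 + 13 + 40 = 116.

116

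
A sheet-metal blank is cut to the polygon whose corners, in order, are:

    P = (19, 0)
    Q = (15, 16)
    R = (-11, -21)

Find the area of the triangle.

Apply the shoelace formula: 2A = Σ (x_i·y_{i+1} − x_{i+1}·y_i), indices taken mod 3.
Σ = (304) + (-139) + (399) = 564
Area = |Σ|/2 = 282.

282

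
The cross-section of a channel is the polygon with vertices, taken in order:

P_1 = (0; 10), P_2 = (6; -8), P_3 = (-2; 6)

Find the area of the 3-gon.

Σ = (-60) + (20) + (-20) = -60
Area = |Σ|/2 = 30.

30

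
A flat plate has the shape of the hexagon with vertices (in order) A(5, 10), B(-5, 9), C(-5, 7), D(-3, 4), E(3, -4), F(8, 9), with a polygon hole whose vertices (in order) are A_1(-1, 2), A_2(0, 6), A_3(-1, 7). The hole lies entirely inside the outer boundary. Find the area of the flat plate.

Outer boundary:
Σ = (95) + (10) + (1) + (0) + (59) + (35) = 200
Area = |Σ|/2 = 100.
Hole:
Σ = (-6) + (6) + (5) = 5
Area = |Σ|/2 = 2.5.
Net area = 100 − 2.5 = 97.5.

97.5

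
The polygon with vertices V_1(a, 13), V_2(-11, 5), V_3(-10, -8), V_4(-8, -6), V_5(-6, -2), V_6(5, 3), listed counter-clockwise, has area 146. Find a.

-11

The doubled signed area Σ (x_i y_{i+1} − x_{i+1} y_i) is linear in a.
With a=0 it equals 314; the coefficient of a is 2 (from the two edges through V_1).
So 2·a + 314 = 2·146 = 292 ⇒ a = -11.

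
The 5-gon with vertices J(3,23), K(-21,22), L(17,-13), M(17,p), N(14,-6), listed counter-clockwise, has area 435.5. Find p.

-12

Write out the shoelace sum; only the two edges meeting at M involve p:
2·Area = [(17·p − 17·(-13)) + (17·(-6) − 14·p)] + 788
       = 3·p + 907 = 871
⇒ p = -12.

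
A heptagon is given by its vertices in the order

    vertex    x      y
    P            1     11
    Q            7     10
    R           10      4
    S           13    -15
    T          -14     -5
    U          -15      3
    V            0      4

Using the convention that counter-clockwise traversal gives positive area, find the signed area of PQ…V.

-398.5

Apply the shoelace (surveyor's) formula: 2A = Σ (x_i·y_{i+1} − x_{i+1}·y_i), indices taken mod 7.
P→Q: (1)(10) − (7)(11) = -67
Q→R: (7)(4) − (10)(10) = -72
R→S: (10)(-15) − (13)(4) = -202
S→T: (13)(-5) − (-14)(-15) = -275
T→U: (-14)(3) − (-15)(-5) = -117
U→V: (-15)(4) − (0)(3) = -60
V→P: (0)(11) − (1)(4) = -4
Σ = -797
Signed area = Σ/2 = -398.5 (negative ⇒ clockwise traversal).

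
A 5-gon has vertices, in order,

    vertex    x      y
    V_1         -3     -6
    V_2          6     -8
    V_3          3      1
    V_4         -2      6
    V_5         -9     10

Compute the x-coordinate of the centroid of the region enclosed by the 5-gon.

-4/3

Apply the surveyor's formula. First the cross-terms c_i = x_i·y_{i+1} − x_{i+1}·y_i:
  60, 30, 20, 34, 84  ⇒  2A = 228, A = 114.
Then Σ (x_i + x_{i+1})·c_i = -912, so x̄ = -912 / (6·114) = -4/3.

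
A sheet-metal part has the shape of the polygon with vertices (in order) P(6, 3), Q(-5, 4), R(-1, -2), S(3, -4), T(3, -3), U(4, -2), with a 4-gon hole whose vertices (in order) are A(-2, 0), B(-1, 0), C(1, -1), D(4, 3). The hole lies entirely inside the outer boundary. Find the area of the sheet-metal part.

41

Outer boundary:
Apply the surveyor's formula: 2A = Σ (x_i·y_{i+1} − x_{i+1}·y_i), indices taken mod 6.
P→Q: (6)(4) − (-5)(3) = 39
Q→R: (-5)(-2) − (-1)(4) = 14
R→S: (-1)(-4) − (3)(-2) = 10
S→T: (3)(-3) − (3)(-4) = 3
T→U: (3)(-2) − (4)(-3) = 6
U→P: (4)(3) − (6)(-2) = 24
Σ = 96
Area = |Σ|/2 = 48.
Hole:
Σ = (0) + (1) + (7) + (6) = 14
Area = |Σ|/2 = 7.
Net area = 48 − 7 = 41.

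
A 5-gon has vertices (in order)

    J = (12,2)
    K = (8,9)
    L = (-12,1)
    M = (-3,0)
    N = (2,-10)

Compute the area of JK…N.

182.5

Apply Gauss's area formula: 2A = Σ (x_i·y_{i+1} − x_{i+1}·y_i), indices taken mod 5.
Σ = (92) + (116) + (3) + (30) + (124) = 365
Area = |Σ|/2 = 182.5.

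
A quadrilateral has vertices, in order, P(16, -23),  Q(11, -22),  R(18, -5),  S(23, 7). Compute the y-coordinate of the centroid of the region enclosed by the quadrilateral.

Apply the shoelace (surveyor's) formula. First the cross-terms c_i = x_i·y_{i+1} − x_{i+1}·y_i:
  -99, 341, 241, -641  ⇒  2A = -158, A = -79.
Then Σ (y_i + y_{i+1})·c_i = 5986, so ȳ = 5986 / (6·(-79)) = -2993/237.

-2993/237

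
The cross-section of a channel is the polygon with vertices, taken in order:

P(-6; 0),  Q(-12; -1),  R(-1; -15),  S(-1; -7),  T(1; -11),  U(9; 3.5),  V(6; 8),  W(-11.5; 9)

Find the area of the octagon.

Apply Gauss's area formula: 2A = Σ (x_i·y_{i+1} − x_{i+1}·y_i), indices taken mod 8.
Σ = (6) + (179) + (-8) + (18) + (102.5) + (51) + (146) + (54) = 548.5
Area = |Σ|/2 = 274.25.

274.25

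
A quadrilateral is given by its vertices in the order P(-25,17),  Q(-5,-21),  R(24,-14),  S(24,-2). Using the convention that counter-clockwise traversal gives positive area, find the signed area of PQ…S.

915

Apply the shoelace (surveyor's) formula: 2A = Σ (x_i·y_{i+1} − x_{i+1}·y_i), indices taken mod 4.
Cross-terms: 610, 574, 288, 358  ⇒  Σ = 1830
Signed area = Σ/2 = 915 (positive ⇒ counter-clockwise traversal).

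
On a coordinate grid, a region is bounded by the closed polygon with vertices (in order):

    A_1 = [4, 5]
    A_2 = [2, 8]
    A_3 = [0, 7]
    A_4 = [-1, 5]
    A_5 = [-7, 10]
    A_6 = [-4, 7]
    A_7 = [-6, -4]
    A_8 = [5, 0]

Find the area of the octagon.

81

A_1→A_2: (4)(8) − (2)(5) = 22
A_2→A_3: (2)(7) − (0)(8) = 14
A_3→A_4: (0)(5) − (-1)(7) = 7
A_4→A_5: (-1)(10) − (-7)(5) = 25
A_5→A_6: (-7)(7) − (-4)(10) = -9
A_6→A_7: (-4)(-4) − (-6)(7) = 58
A_7→A_8: (-6)(0) − (5)(-4) = 20
A_8→A_1: (5)(5) − (4)(0) = 25
Σ = 162
Area = |Σ|/2 = 81.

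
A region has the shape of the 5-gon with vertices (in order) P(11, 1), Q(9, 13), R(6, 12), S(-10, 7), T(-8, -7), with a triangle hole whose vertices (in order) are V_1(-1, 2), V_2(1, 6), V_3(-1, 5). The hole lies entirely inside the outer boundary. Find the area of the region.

Outer boundary:
Σ = (134) + (30) + (162) + (126) + (69) = 521
Area = |Σ|/2 = 260.5.
Hole:
Apply the shoelace (surveyor's) formula: 2A = Σ (x_i·y_{i+1} − x_{i+1}·y_i), indices taken mod 3.
Σ = (-8) + (11) + (3) = 6
Area = |Σ|/2 = 3.
Net area = 260.5 − 3 = 257.5.

257.5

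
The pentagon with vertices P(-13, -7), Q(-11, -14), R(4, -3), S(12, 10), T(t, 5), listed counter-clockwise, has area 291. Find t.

-11

The doubled signed area Σ (x_i y_{i+1} − x_{i+1} y_i) is linear in t.
With t=0 it equals 395; the coefficient of t is -17 (from the two edges through T).
So -17·t + 395 = 2·291 = 582 ⇒ t = -11.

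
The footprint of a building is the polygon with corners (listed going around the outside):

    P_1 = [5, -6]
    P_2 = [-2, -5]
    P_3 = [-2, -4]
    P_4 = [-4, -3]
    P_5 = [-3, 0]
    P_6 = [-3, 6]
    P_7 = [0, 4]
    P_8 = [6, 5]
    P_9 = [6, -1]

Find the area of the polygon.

89.5

Apply the shoelace formula: 2A = Σ (x_i·y_{i+1} − x_{i+1}·y_i), indices taken mod 9.
P_1→P_2: (5)(-5) − (-2)(-6) = -37
P_2→P_3: (-2)(-4) − (-2)(-5) = -2
P_3→P_4: (-2)(-3) − (-4)(-4) = -10
P_4→P_5: (-4)(0) − (-3)(-3) = -9
P_5→P_6: (-3)(6) − (-3)(0) = -18
P_6→P_7: (-3)(4) − (0)(6) = -12
P_7→P_8: (0)(5) − (6)(4) = -24
P_8→P_9: (6)(-1) − (6)(5) = -36
P_9→P_1: (6)(-6) − (5)(-1) = -31
Σ = -179
Area = |Σ|/2 = 89.5.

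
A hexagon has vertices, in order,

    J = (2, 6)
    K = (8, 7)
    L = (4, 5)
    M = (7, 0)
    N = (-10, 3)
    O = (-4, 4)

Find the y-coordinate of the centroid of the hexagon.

Apply Gauss's area formula. First the cross-terms c_i = x_i·y_{i+1} − x_{i+1}·y_i:
  -34, 12, -35, 21, -28, -32  ⇒  2A = -96, A = -48.
Then Σ (y_i + y_{i+1})·c_i = -926, so ȳ = -926 / (6·(-48)) = 463/144.

463/144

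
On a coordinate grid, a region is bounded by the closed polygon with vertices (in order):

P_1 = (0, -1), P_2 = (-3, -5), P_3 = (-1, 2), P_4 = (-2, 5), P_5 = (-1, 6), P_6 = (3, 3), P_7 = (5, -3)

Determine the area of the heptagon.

Σ = (-3) + (-11) + (-1) + (-7) + (-21) + (-24) + (-5) = -72
Area = |Σ|/2 = 36.

36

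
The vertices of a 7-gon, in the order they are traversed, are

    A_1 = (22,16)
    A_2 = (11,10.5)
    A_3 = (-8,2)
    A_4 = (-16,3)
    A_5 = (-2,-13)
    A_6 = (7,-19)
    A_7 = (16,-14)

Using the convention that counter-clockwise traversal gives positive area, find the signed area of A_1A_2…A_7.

641

Apply the shoelace (surveyor's) formula: 2A = Σ (x_i·y_{i+1} − x_{i+1}·y_i), indices taken mod 7.
Σ = (55) + (106) + (8) + (214) + (129) + (206) + (564) = 1282
Signed area = Σ/2 = 641 (positive ⇒ counter-clockwise traversal).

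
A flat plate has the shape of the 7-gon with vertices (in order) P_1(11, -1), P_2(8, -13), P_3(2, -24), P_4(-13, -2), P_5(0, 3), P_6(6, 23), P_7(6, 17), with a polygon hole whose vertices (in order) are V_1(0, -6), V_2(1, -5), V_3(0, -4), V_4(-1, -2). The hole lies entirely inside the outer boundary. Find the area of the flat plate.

449.5

Outer boundary:
Apply Gauss's area formula: 2A = Σ (x_i·y_{i+1} − x_{i+1}·y_i), indices taken mod 7.
Σ = (-135) + (-166) + (-316) + (-39) + (-18) + (-36) + (-193) = -903
Area = |Σ|/2 = 451.5.
Hole:
Apply the shoelace (surveyor's) formula: 2A = Σ (x_i·y_{i+1} − x_{i+1}·y_i), indices taken mod 4.
V_1→V_2: (0)(-5) − (1)(-6) = 6
V_2→V_3: (1)(-4) − (0)(-5) = -4
V_3→V_4: (0)(-2) − (-1)(-4) = -4
V_4→V_1: (-1)(-6) − (0)(-2) = 6
Σ = 4
Area = |Σ|/2 = 2.
Net area = 451.5 − 2 = 449.5.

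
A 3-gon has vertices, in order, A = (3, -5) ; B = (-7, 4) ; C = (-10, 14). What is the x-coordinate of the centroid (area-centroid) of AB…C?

Apply Gauss's area formula. First the cross-terms c_i = x_i·y_{i+1} − x_{i+1}·y_i:
  -23, -58, 8  ⇒  2A = -73, A = -36.5.
Then Σ (x_i + x_{i+1})·c_i = 1022, so x̄ = 1022 / (6·(-36.5)) = -14/3.

-14/3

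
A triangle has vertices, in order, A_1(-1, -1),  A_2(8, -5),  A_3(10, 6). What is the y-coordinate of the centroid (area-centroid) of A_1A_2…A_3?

Apply the surveyor's formula. First the cross-terms c_i = x_i·y_{i+1} − x_{i+1}·y_i:
  13, 98, -4  ⇒  2A = 107, A = 53.5.
Then Σ (y_i + y_{i+1})·c_i = 0, so ȳ = 0 / (6·53.5) = 0.

0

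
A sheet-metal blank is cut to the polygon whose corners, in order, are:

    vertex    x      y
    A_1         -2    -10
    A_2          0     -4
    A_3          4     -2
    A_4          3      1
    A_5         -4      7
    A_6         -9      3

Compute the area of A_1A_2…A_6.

Apply Gauss's area formula: 2A = Σ (x_i·y_{i+1} − x_{i+1}·y_i), indices taken mod 6.
Σ = (8) + (16) + (10) + (25) + (51) + (96) = 206
Area = |Σ|/2 = 103.

103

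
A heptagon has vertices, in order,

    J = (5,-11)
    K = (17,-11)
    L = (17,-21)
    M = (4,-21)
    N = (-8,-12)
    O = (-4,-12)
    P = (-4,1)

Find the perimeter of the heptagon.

82

|JK| = √((12)² + (0)²) = √144 = 12
|KL| = √((0)² + (-10)²) = √100 = 10
|LM| = √((-13)² + (0)²) = √169 = 13
|MN| = √((-12)² + (9)²) = √225 = 15
|NO| = √((4)² + (0)²) = √16 = 4
|OP| = √((0)² + (13)²) = √169 = 13
|PJ| = √((9)² + (-12)²) = √225 = 15
Perimeter = 12 + 10 + 13 + 15 + 4 + 13 + 15 = 82.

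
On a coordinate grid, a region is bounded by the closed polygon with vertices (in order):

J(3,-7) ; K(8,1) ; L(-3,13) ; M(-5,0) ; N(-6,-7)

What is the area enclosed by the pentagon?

164.5

Apply the surveyor's formula: 2A = Σ (x_i·y_{i+1} − x_{i+1}·y_i), indices taken mod 5.
J→K: (3)(1) − (8)(-7) = 59
K→L: (8)(13) − (-3)(1) = 107
L→M: (-3)(0) − (-5)(13) = 65
M→N: (-5)(-7) − (-6)(0) = 35
N→J: (-6)(-7) − (3)(-7) = 63
Σ = 329
Area = |Σ|/2 = 164.5.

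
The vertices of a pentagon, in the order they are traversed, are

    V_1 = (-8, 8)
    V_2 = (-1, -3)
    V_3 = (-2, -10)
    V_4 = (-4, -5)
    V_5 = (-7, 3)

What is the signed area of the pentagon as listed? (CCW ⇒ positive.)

-36.5

V_1→V_2: (-8)(-3) − (-1)(8) = 32
V_2→V_3: (-1)(-10) − (-2)(-3) = 4
V_3→V_4: (-2)(-5) − (-4)(-10) = -30
V_4→V_5: (-4)(3) − (-7)(-5) = -47
V_5→V_1: (-7)(8) − (-8)(3) = -32
Σ = -73
Signed area = Σ/2 = -36.5 (negative ⇒ clockwise traversal).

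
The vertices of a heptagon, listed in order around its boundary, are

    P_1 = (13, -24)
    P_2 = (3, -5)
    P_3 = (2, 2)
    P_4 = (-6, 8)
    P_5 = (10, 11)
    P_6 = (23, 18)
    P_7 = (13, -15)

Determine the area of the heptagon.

432

P_1→P_2: (13)(-5) − (3)(-24) = 7
P_2→P_3: (3)(2) − (2)(-5) = 16
P_3→P_4: (2)(8) − (-6)(2) = 28
P_4→P_5: (-6)(11) − (10)(8) = -146
P_5→P_6: (10)(18) − (23)(11) = -73
P_6→P_7: (23)(-15) − (13)(18) = -579
P_7→P_1: (13)(-24) − (13)(-15) = -117
Σ = -864
Area = |Σ|/2 = 432.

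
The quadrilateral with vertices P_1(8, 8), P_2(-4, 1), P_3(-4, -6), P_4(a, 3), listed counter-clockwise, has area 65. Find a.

7

Write out the shoelace sum; only the two edges meeting at P_4 involve a:
2·Area = [((-4)·3 − a·(-6)) + (a·8 − 8·3)] + 68
       = 14·a + 32 = 130
⇒ a = 7.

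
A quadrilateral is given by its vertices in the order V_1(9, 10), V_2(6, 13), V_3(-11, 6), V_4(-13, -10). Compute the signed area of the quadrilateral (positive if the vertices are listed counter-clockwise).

192

Apply Gauss's area formula: 2A = Σ (x_i·y_{i+1} − x_{i+1}·y_i), indices taken mod 4.
V_1→V_2: (9)(13) − (6)(10) = 57
V_2→V_3: (6)(6) − (-11)(13) = 179
V_3→V_4: (-11)(-10) − (-13)(6) = 188
V_4→V_1: (-13)(10) − (9)(-10) = -40
Σ = 384
Signed area = Σ/2 = 192 (positive ⇒ counter-clockwise traversal).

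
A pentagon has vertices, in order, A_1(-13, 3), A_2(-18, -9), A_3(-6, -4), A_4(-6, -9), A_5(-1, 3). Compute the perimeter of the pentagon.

|A_1A_2| = √((-5)² + (-12)²) = √169 = 13
|A_2A_3| = √((12)² + (5)²) = √169 = 13
|A_3A_4| = √((0)² + (-5)²) = √25 = 5
|A_4A_5| = √((5)² + (12)²) = √169 = 13
|A_5A_1| = √((-12)² + (0)²) = √144 = 12
Perimeter = 13 + 13 + 5 + 13 + 12 = 56.

56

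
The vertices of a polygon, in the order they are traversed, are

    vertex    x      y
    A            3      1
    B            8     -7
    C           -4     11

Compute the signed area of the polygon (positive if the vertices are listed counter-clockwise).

-3

Apply the shoelace formula: 2A = Σ (x_i·y_{i+1} − x_{i+1}·y_i), indices taken mod 3.
Σ = (-29) + (60) + (-37) = -6
Signed area = Σ/2 = -3 (negative ⇒ clockwise traversal).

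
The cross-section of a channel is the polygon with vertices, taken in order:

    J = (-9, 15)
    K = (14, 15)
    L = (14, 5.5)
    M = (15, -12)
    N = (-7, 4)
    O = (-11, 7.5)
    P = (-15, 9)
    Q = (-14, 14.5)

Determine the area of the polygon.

459.25

Apply the surveyor's formula: 2A = Σ (x_i·y_{i+1} − x_{i+1}·y_i), indices taken mod 8.
Σ = (-345) + (-133) + (-250.5) + (-24) + (-8.5) + (13.5) + (-91.5) + (-79.5) = -918.5
Area = |Σ|/2 = 459.25.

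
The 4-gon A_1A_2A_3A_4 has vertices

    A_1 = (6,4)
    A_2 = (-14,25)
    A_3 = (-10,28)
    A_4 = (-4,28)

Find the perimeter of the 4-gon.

66

|A_1A_2| = √((-20)² + (21)²) = √841 = 29
|A_2A_3| = √((4)² + (3)²) = √25 = 5
|A_3A_4| = √((6)² + (0)²) = √36 = 6
|A_4A_1| = √((10)² + (-24)²) = √676 = 26
Perimeter = 29 + 5 + 6 + 26 = 66.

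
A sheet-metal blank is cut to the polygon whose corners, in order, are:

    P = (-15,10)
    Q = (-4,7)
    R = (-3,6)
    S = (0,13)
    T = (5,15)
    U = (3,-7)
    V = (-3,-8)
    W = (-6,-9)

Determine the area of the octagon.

256.5

Apply the shoelace (surveyor's) formula: 2A = Σ (x_i·y_{i+1} − x_{i+1}·y_i), indices taken mod 8.
Σ = (-65) + (-3) + (-39) + (-65) + (-80) + (-45) + (-21) + (-195) = -513
Area = |Σ|/2 = 256.5.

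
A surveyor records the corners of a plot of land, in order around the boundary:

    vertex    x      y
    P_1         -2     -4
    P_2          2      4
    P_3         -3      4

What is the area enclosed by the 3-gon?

Apply the surveyor's formula: 2A = Σ (x_i·y_{i+1} − x_{i+1}·y_i), indices taken mod 3.
Σ = (0) + (20) + (20) = 40
Area = |Σ|/2 = 20.

20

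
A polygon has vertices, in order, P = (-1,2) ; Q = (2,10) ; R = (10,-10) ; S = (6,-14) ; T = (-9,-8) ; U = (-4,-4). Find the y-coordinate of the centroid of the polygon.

-463/99

Apply the shoelace formula. First the cross-terms c_i = x_i·y_{i+1} − x_{i+1}·y_i:
  -14, -120, -80, -174, 4, -12  ⇒  2A = -396, A = -198.
Then Σ (y_i + y_{i+1})·c_i = 5556, so ȳ = 5556 / (6·(-198)) = -463/99.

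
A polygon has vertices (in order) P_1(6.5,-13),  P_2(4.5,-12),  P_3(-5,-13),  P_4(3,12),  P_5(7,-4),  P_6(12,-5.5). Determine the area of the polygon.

182.875

Apply the surveyor's formula: 2A = Σ (x_i·y_{i+1} − x_{i+1}·y_i), indices taken mod 6.
Σ = (-19.5) + (-118.5) + (-21) + (-96) + (9.5) + (-120.25) = -365.75
Area = |Σ|/2 = 182.875.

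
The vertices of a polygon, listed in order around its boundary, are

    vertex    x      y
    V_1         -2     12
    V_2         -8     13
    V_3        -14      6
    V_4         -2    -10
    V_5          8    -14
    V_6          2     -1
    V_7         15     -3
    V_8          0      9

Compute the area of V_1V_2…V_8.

323

Apply the shoelace formula: 2A = Σ (x_i·y_{i+1} − x_{i+1}·y_i), indices taken mod 8.
V_1→V_2: (-2)(13) − (-8)(12) = 70
V_2→V_3: (-8)(6) − (-14)(13) = 134
V_3→V_4: (-14)(-10) − (-2)(6) = 152
V_4→V_5: (-2)(-14) − (8)(-10) = 108
V_5→V_6: (8)(-1) − (2)(-14) = 20
V_6→V_7: (2)(-3) − (15)(-1) = 9
V_7→V_8: (15)(9) − (0)(-3) = 135
V_8→V_1: (0)(12) − (-2)(9) = 18
Σ = 646
Area = |Σ|/2 = 323.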